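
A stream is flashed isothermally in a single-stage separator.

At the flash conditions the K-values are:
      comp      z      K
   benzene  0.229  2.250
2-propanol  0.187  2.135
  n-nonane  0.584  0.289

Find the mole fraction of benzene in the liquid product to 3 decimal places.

x_benzene = 0.204

Rachford–Rice: g(β) = Σ zᵢ(Kᵢ−1)/(1+β(Kᵢ−1)) = 0.
g(0) = ΣzᵢKᵢ − 1 = 0.083 and g(1) = 1 − Σzᵢ/Kᵢ = -1.210, so a root lies in (0, 1).
Iterate (Newton) starting at β = 0.4:
  β = 0.400: g = -0.2434, g' = -0.849 → β = 0.113
  β = 0.113: g = -0.0129, g' = -0.813 → β = 0.098
Converged at β = 0.098.
Compositions from xᵢ = zᵢ/(1+β(Kᵢ−1)), yᵢ = Kᵢxᵢ:
  benzene: x = 0.204, y = 0.459
  2-propanol: x = 0.168, y = 0.359
  n-nonane: x = 0.628, y = 0.181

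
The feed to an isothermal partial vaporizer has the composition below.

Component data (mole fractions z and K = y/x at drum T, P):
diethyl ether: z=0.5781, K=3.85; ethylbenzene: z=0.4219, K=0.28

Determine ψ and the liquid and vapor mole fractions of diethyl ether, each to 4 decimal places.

Newton–Raphson from ψ = 0.32:
  ψ = 0.3200: g = 0.46700, g' = -1.6537 → ψ = 0.6024
  ψ = 0.6024: g = 0.07001, g' = -1.3182 → ψ = 0.6555
  ψ = 0.6555: g = -0.00084, g' = -1.3552 → ψ = 0.6549
Converged at ψ = 0.6549.
Compositions from xᵢ = zᵢ/(1+ψ(Kᵢ−1)), yᵢ = Kᵢxᵢ:
  diethyl ether: x = 0.2017, y = 0.7765
  ethylbenzene: x = 0.7983, y = 0.2235

ψ = 0.6549, x_diethyl ether = 0.2017, y_diethyl ether = 0.7765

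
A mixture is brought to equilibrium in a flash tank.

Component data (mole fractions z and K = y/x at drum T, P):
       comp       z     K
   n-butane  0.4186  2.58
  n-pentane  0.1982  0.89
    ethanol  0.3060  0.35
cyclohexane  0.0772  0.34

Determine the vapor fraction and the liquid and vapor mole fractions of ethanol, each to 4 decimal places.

ψ = 0.4646, x_ethanol = 0.4384, y_ethanol = 0.1534

Rachford–Rice: g(ψ) = Σ zᵢ(Kᵢ−1)/(1+ψ(Kᵢ−1)) = 0.
g(0) = ΣzᵢKᵢ − 1 = 0.3897 and g(1) = 1 − Σzᵢ/Kᵢ = -0.4863, so a root lies in (0, 1).
Newton–Raphson from ψ = 0.5:
  ψ = 0.5000: g = -0.02429, g' = -0.6875 → ψ = 0.4647
  ψ = 0.4647: g = -0.00005, g' = -0.6855 → ψ = 0.4646
Converged at ψ = 0.4646.
Compositions from xᵢ = zᵢ/(1+ψ(Kᵢ−1)), yᵢ = Kᵢxᵢ:
  n-butane: x = 0.2414, y = 0.6228
  n-pentane: x = 0.2089, y = 0.1859
  ethanol: x = 0.4384, y = 0.1534
  cyclohexane: x = 0.1113, y = 0.0379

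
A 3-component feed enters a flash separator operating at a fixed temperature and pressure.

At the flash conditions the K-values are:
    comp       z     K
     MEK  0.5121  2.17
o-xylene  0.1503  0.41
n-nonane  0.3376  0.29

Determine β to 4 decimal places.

Material balance + equilibrium reduce to Σ zᵢ(Kᵢ−1)/(1+β(Kᵢ−1)) = 0.
Feasibility: ΣzᵢKᵢ = 1.2708, Σzᵢ/Kᵢ = 1.7667 — both > 1, two phases present.
Newton–Raphson from β = 0.5:
  β = 0.5000: g = -0.11939, g' = -0.7934 → β = 0.3495
  β = 0.3495: g = -0.00527, g' = -0.7372 → β = 0.3424
Converged at β = 0.3424.

β = 0.3424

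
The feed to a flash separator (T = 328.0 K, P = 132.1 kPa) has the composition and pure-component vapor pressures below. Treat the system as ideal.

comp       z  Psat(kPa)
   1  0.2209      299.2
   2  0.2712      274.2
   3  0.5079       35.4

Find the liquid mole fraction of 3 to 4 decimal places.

Raoult's law: Kᵢ = Pᵢˢᵃᵗ/P = Pᵢˢᵃᵗ/132.1.
  K_1 = 299.2/132.1 = 2.264951, K_2 = 274.2/132.1 = 2.075700, K_3 = 35.4/132.1 = 0.267979
Let ψ = V/F and solve Σ zᵢ(Kᵢ−1)/(1+ψ(Kᵢ−1)) = 0.
Feasibility: ΣzᵢKᵢ = 1.1994, Σzᵢ/Kᵢ = 2.1235 — both > 1, two phases present.
Newton iteration, ψ⁰ = 0.5:
  ψ = 0.5000: g = -0.22557, g' = -0.9424 → ψ = 0.2607
  ψ = 0.2607: g = -0.02148, g' = -0.8070 → ψ = 0.2340
Converged at ψ = 0.2340.
Compositions from xᵢ = zᵢ/(1+ψ(Kᵢ−1)), yᵢ = Kᵢxᵢ:
  1: x = 0.1704, y = 0.3860
  2: x = 0.2167, y = 0.4497
  3: x = 0.6129, y = 0.1642

x_3 = 0.6129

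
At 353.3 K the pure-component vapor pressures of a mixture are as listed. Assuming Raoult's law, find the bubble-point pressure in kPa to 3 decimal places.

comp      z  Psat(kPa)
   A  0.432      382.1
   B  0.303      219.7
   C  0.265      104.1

At the bubble point ψ → 0, so ΣzᵢKᵢ = 1 with Kᵢ = Pᵢˢᵃᵗ/P ⇒ P = ΣzᵢPᵢˢᵃᵗ.
P = 0.432·382.1 + 0.303·219.7 + 0.265·104.1 = 259.223 kPa

Pbub = 259.223 kPa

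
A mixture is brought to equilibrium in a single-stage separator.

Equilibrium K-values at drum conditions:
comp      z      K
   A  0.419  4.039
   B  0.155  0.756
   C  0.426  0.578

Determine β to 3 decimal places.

Material balance + equilibrium reduce to Σ zᵢ(Kᵢ−1)/(1+β(Kᵢ−1)) = 0.
g(0) = ΣzᵢKᵢ − 1 = 1.056 and g(1) = 1 − Σzᵢ/Kᵢ = -0.046, so a root lies in (0, 1).
Newton iteration, β⁰ = 0.45:
  β = 0.450: g = 0.2734, g' = -0.818 → β = 0.784
  β = 0.784: g = 0.0608, g' = -0.522 → β = 0.901
  β = 0.901: g = 0.0021, g' = -0.490 → β = 0.905
Converged at β = 0.905.

β = 0.905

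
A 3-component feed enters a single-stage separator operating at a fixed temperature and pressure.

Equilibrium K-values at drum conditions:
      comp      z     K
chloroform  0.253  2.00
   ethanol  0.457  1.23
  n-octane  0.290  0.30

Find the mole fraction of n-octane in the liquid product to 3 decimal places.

Rachford–Rice: g(ψ) = Σ zᵢ(Kᵢ−1)/(1+ψ(Kᵢ−1)) = 0.
Feasibility: ΣzᵢKᵢ = 1.155, Σzᵢ/Kᵢ = 1.465 — both > 1, two phases present.
Iterate (Newton) starting at ψ = 0.5:
  ψ = 0.500: g = -0.0494, g' = -0.468 → ψ = 0.395
  ψ = 0.395: g = -0.0027, g' = -0.422 → ψ = 0.388
Converged at ψ = 0.388.
Compositions from xᵢ = zᵢ/(1+ψ(Kᵢ−1)), yᵢ = Kᵢxᵢ:
  chloroform: x = 0.182, y = 0.365
  ethanol: x = 0.420, y = 0.516
  n-octane: x = 0.398, y = 0.119

x_n-octane = 0.398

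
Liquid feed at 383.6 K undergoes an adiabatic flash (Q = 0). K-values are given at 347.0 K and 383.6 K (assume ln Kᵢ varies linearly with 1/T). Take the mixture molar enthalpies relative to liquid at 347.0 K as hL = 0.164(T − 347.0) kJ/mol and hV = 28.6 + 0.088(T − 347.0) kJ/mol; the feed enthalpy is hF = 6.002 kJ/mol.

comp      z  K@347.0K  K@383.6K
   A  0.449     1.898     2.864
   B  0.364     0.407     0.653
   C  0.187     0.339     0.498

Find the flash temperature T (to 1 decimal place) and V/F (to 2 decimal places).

T = 350.6 K, V/F = 0.19

Adiabatic flash: solve Rachford–Rice at each trial T, then check hF = ψ·hV(T) + (1−ψ)·hL(T).
  T = 347.0 K: K = (1.898, 0.407, 0.339), RR gives ψ = 0.115, H_out = 3.291 kJ/mol
  T = 383.6 K: K = (2.864, 0.653, 0.498), RR gives ψ = 0.809, H_out = 26.892 kJ/mol
  T = 365.3 K: K = (2.356, 0.522, 0.415), RR gives ψ = 0.463, H_out = 15.611 kJ/mol
  T = 356.1 K: K = (2.119, 0.462, 0.376), RR gives ψ = 0.298, H_out = 9.817 kJ/mol
  T = 351.6 K: K = (2.008, 0.434, 0.357), RR gives ψ = 0.212, H_out = 6.735 kJ/mol
  T = 349.3 K: K = (1.953, 0.420, 0.348), RR gives ψ = 0.165, H_out = 5.057 kJ/mol
Linear interpolation between T = 349.3 (H_out = 5.057) and T = 351.6 (H_out = 6.735) on hF = 6.002 gives T ≈ 350.6 K, at which ψ = 0.19.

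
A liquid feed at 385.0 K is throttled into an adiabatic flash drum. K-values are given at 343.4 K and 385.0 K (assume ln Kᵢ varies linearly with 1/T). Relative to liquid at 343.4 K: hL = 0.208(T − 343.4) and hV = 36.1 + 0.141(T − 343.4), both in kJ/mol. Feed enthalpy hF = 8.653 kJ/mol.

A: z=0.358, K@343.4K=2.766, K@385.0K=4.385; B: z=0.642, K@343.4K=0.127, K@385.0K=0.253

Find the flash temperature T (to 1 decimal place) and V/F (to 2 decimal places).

T = 359.0 K, V/F = 0.15

Adiabatic flash: solve Rachford–Rice at each trial T, then check hF = ψ·hV(T) + (1−ψ)·hL(T).
  T = 343.4 K: K = (2.766, 0.127), RR gives ψ = 0.047, H_out = 1.680 kJ/mol
  T = 385.0 K: K = (4.385, 0.253), RR gives ψ = 0.290, H_out = 18.300 kJ/mol
  T = 364.2 K: K = (3.529, 0.183), RR gives ψ = 0.184, H_out = 10.720 kJ/mol
  T = 353.8 K: K = (3.135, 0.153), RR gives ψ = 0.122, H_out = 6.487 kJ/mol
  T = 359.0 K: K = (3.329, 0.168), RR gives ψ = 0.154, H_out = 8.658 kJ/mol
  T = 356.4 K: K = (3.232, 0.160), RR gives ψ = 0.139, H_out = 7.588 kJ/mol
  T = 357.7 K: K = (3.280, 0.164), RR gives ψ = 0.147, H_out = 8.127 kJ/mol
Linear interpolation between T = 357.7 (H_out = 8.127) and T = 359.0 (H_out = 8.658) on hF = 8.653 gives T ≈ 359.0 K, at which ψ = 0.15.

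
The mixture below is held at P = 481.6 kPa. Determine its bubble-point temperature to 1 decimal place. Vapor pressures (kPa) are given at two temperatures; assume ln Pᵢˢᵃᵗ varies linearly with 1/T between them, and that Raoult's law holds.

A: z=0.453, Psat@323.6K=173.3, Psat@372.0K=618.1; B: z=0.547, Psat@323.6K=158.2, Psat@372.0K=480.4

Bubble-point temperature: ΣzᵢPᵢˢᵃᵗ(T) = P. Interpolate ln Pᵢˢᵃᵗ = aᵢ + bᵢ/T.
  T = 323.6 K: ΣzᵢPᵢˢᵃᵗ = 165.04 kPa
  T = 372.0 K: ΣzᵢPᵢˢᵃᵗ = 542.78 kPa
  T = 347.8 K: ΣzᵢPᵢˢᵃᵗ = 311.71 kPa
  T = 359.9 K: ΣzᵢPᵢˢᵃᵗ = 415.10 kPa
  T = 365.9 K: ΣzᵢPᵢˢᵃᵗ = 475.17 kPa
  T = 368.9 K: ΣzᵢPᵢˢᵃᵗ = 507.57 kPa
  T = 367.4 K: ΣzᵢPᵢˢᵃᵗ = 491.17 kPa
Interpolating between 365.9 K and 367.4 K gives T ≈ 366.5 K.

T = 366.5 K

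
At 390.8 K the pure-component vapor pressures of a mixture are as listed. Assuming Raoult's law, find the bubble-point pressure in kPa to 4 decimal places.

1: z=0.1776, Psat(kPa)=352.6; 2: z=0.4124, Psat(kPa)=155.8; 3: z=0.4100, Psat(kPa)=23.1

At the bubble point ψ → 0, so ΣzᵢKᵢ = 1 with Kᵢ = Pᵢˢᵃᵗ/P ⇒ P = ΣzᵢPᵢˢᵃᵗ.
P = 0.1776·352.6 + 0.4124·155.8 + 0.4100·23.1 = 136.3447 kPa

Pbub = 136.3447 kPa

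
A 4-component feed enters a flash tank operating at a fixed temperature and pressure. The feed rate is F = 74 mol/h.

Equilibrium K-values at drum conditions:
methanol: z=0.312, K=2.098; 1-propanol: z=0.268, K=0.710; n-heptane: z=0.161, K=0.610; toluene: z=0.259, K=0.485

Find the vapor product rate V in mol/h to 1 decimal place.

Material balance + equilibrium reduce to Σ zᵢ(Kᵢ−1)/(1+β(Kᵢ−1)) = 0.
Feasibility: ΣzᵢKᵢ = 1.069, Σzᵢ/Kᵢ = 1.324 — both > 1, two phases present.
Iterate (Newton) starting at β = 0.56:
  β = 0.560: g = -0.1484, g' = -0.352 → β = 0.138
  β = 0.138: g = 0.0064, g' = -0.415 → β = 0.154
Converged at β = 0.154.
Then V = β·F = 0.1540·74 = 11.4 mol/h and L = F − V = 62.6 mol/h.

V = 11.4 mol/h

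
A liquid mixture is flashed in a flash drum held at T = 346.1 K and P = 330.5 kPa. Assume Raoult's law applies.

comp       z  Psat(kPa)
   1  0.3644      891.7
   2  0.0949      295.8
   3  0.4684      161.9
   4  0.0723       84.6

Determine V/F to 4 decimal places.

Raoult's law: Kᵢ = Pᵢˢᵃᵗ/P = Pᵢˢᵃᵗ/330.5.
  K_1 = 891.7/330.5 = 2.698033, K_2 = 295.8/330.5 = 0.895008, K_3 = 161.9/330.5 = 0.489864, K_4 = 84.6/330.5 = 0.255976
Rachford–Rice: g(V/F) = Σ zᵢ(Kᵢ−1)/(1+V/F(Kᵢ−1)) = 0.
Feasibility: ΣzᵢKᵢ = 1.3161, Σzᵢ/Kᵢ = 1.4797 — both > 1, two phases present.
Newton–Raphson from V/F = 0.5:
  V/F = 0.5000: g = -0.08230, g' = -0.6296 → V/F = 0.3693
  V/F = 0.3693: g = 0.00134, g' = -0.6592 → V/F = 0.3713
Converged at V/F = 0.3713.

V/F = 0.3713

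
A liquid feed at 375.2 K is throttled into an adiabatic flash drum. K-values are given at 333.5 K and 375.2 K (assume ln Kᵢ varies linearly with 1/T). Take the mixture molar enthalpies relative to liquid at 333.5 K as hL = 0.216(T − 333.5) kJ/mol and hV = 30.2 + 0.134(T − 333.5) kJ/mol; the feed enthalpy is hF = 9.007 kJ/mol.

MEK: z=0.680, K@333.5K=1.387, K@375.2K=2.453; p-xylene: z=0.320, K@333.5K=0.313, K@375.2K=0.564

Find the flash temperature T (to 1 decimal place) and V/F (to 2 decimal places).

T = 336.0 K, V/F = 0.28

Adiabatic flash: solve Rachford–Rice at each trial T, then check hF = ψ·hV(T) + (1−ψ)·hL(T).
  T = 333.5 K: K = (1.387, 0.313), RR gives ψ = 0.163, H_out = 4.921 kJ/mol
  T = 375.2 K: K = (2.453, 0.564), RR gives ψ = 1.000, H_out = 35.788 kJ/mol
  T = 354.4 K: K = (1.877, 0.428), RR gives ψ = 0.824, H_out = 27.973 kJ/mol
  T = 343.9 K: K = (1.620, 0.367), RR gives ψ = 0.559, H_out = 18.640 kJ/mol
  T = 338.7 K: K = (1.501, 0.340), RR gives ψ = 0.390, H_out = 12.747 kJ/mol
  T = 336.1 K: K = (1.443, 0.326), RR gives ψ = 0.287, H_out = 9.166 kJ/mol
  T = 334.8 K: K = (1.415, 0.320), RR gives ψ = 0.228, H_out = 7.143 kJ/mol
Linear interpolation between T = 334.8 (H_out = 7.143) and T = 336.1 (H_out = 9.166) on hF = 9.007 gives T ≈ 336.0 K, at which ψ = 0.28.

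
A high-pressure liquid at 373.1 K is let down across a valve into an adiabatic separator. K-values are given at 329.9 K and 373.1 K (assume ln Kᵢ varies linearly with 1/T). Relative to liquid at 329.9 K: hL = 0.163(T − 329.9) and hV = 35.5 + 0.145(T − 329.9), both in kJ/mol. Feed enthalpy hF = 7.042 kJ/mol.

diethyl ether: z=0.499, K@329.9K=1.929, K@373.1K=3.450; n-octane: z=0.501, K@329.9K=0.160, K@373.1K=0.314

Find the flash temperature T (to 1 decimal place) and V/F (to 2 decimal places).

T = 336.7 K, V/F = 0.17

Adiabatic flash: solve Rachford–Rice at each trial T, then check hF = ψ·hV(T) + (1−ψ)·hL(T).
  T = 329.9 K: K = (1.929, 0.160), RR gives ψ = 0.055, H_out = 1.944 kJ/mol
  T = 373.1 K: K = (3.450, 0.314), RR gives ψ = 0.523, H_out = 25.198 kJ/mol
  T = 351.5 K: K = (2.626, 0.229), RR gives ψ = 0.339, H_out = 15.423 kJ/mol
  T = 340.7 K: K = (2.262, 0.192), RR gives ψ = 0.221, H_out = 9.558 kJ/mol
  T = 335.3 K: K = (2.091, 0.176), RR gives ψ = 0.146, H_out = 6.062 kJ/mol
  T = 338.0 K: K = (2.176, 0.184), RR gives ψ = 0.185, H_out = 7.873 kJ/mol
  T = 336.6 K: K = (2.132, 0.180), RR gives ψ = 0.166, H_out = 6.951 kJ/mol
Linear interpolation between T = 336.6 (H_out = 6.951) and T = 338.0 (H_out = 7.873) on hF = 7.042 gives T ≈ 336.7 K, at which ψ = 0.17.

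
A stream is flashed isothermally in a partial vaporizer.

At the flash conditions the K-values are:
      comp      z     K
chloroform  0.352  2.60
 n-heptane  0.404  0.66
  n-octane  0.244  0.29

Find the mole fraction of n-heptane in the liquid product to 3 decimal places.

x_n-heptane = 0.452

Material balance + equilibrium reduce to Σ zᵢ(Kᵢ−1)/(1+V/F(Kᵢ−1)) = 0.
Check two-phase: ΣzᵢKᵢ = 1.253 > 1 and Σzᵢ/Kᵢ = 1.589 > 1, so g(0) = 0.253 > 0 and g(1) = -0.589 < 0.
Newton–Raphson from V/F = 0.45:
  V/F = 0.450: g = -0.0893, g' = -0.635 → V/F = 0.309
  V/F = 0.309: g = 0.0012, g' = -0.663 → V/F = 0.311
Converged at V/F = 0.311.
Compositions from xᵢ = zᵢ/(1+V/F(Kᵢ−1)), yᵢ = Kᵢxᵢ:
  chloroform: x = 0.235, y = 0.611
  n-heptane: x = 0.452, y = 0.298
  n-octane: x = 0.313, y = 0.091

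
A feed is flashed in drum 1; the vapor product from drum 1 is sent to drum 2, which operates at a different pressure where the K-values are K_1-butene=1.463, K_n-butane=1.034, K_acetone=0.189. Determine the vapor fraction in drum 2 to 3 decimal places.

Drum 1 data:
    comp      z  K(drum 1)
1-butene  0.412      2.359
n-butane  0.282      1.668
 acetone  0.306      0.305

V/F (drum 2) = 0.359

Drum 1:
Material balance + equilibrium reduce to Σ zᵢ(Kᵢ−1)/(1+ψ₁(Kᵢ−1)) = 0.
g(0) = ΣzᵢKᵢ − 1 = 0.536 and g(1) = 1 − Σzᵢ/Kᵢ = -0.347, so a root lies in (0, 1).
Iterate (Newton) starting at ψ₁ = 0.34:
  ψ₁ = 0.340: g = 0.2580, g' = -0.693 → ψ₁ = 0.712
  ψ₁ = 0.712: g = -0.0090, g' = -0.834 → ψ₁ = 0.701
Converged at ψ₁ = 0.701.
Drum-1 compositions:
  1-butene: x = 0.211, y = 0.498
  n-butane: x = 0.192, y = 0.320
  acetone: x = 0.597, y = 0.182
Drum-2 feed = drum-1 vapor: z₂ = (0.4976, 0.3203, 0.1821).
Drum 2:
Iterate (Newton) starting at ψ₂ = 0.6:
  ψ₂ = 0.600: g = -0.0967, g' = -0.520 → ψ₂ = 0.414
  ψ₂ = 0.414: g = -0.0183, g' = -0.347 → ψ₂ = 0.361
  ψ₂ = 0.361: g = -0.0008, g' = -0.318 → ψ₂ = 0.359
Converged at ψ₂ = 0.359.
  1-butene: x = 0.427, y = 0.624
  n-butane: x = 0.316, y = 0.327
  acetone: x = 0.257, y = 0.049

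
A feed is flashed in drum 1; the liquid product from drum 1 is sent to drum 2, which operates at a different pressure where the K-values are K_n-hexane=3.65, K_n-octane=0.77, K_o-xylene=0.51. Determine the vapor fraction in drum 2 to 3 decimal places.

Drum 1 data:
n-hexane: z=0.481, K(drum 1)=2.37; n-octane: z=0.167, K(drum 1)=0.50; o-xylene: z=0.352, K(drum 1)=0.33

Drum 1:
Material balance + equilibrium reduce to Σ zᵢ(Kᵢ−1)/(1+ψ₁(Kᵢ−1)) = 0.
Check two-phase: ΣzᵢKᵢ = 1.340 > 1 and Σzᵢ/Kᵢ = 1.604 > 1, so g(0) = 0.340 > 0 and g(1) = -0.604 < 0.
Iterate (Newton) starting at ψ₁ = 0.5:
  ψ₁ = 0.500: g = -0.0749, g' = -0.750 → ψ₁ = 0.400
  ψ₁ = 0.400: g = -0.0009, g' = -0.737 → ψ₁ = 0.399
Converged at ψ₁ = 0.399.
Drum-1 compositions:
  n-hexane: x = 0.311, y = 0.737
  n-octane: x = 0.209, y = 0.104
  o-xylene: x = 0.480, y = 0.159
Drum-2 feed = drum-1 liquid: z₂ = (0.3110, 0.2086, 0.4804).
Drum 2:
Newton iteration, ψ₂⁰ = 0.5:
  ψ₂ = 0.500: g = -0.0114, g' = -0.621 → ψ₂ = 0.482
Converged at ψ₂ = 0.482.
  n-hexane: x = 0.137, y = 0.499
  n-octane: x = 0.235, y = 0.181
  o-xylene: x = 0.629, y = 0.321

V/F (drum 2) = 0.482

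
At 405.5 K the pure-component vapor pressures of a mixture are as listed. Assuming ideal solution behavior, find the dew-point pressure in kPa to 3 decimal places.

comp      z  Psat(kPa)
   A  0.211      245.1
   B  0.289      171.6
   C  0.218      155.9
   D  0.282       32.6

Pdew = 79.405 kPa

At the dew point ψ → 1, so Σzᵢ/Kᵢ = 1 with Kᵢ = Pᵢˢᵃᵗ/P ⇒ 1/P = Σzᵢ/Pᵢˢᵃᵗ.
1/P = 0.211/245.1 + 0.289/171.6 + 0.218/155.9 + 0.282/32.6 = 0.012594 ⇒ P = 79.405 kPa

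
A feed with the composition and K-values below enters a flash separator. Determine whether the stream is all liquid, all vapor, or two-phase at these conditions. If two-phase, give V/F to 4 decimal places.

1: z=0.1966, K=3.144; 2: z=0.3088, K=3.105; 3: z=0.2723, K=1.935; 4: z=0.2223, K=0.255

two-phase, V/F = 0.9028

ΣzᵢKᵢ = 2.1605; Σzᵢ/Kᵢ = 1.1745.
Both exceed 1, so a two-phase solution exists.
Let ψ = V/F and solve Σ zᵢ(Kᵢ−1)/(1+ψ(Kᵢ−1)) = 0.
Iterate (Newton) starting at ψ = 0.48:
  ψ = 0.4800: g = 0.44899, g' = -0.9704 → ψ = 0.9427
  ψ = 0.9427: g = -0.06363, g' = -1.7120 → ψ = 0.9055
  ψ = 0.9055: g = -0.00410, g' = -1.5015 → ψ = 0.9028
Converged at ψ = 0.9028.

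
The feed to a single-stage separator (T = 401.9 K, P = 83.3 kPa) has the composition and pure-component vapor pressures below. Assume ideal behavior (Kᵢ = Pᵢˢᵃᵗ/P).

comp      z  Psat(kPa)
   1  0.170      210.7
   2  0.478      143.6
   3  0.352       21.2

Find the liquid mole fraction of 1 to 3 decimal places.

x_1 = 0.098

Raoult's law: Kᵢ = Pᵢˢᵃᵗ/P = Pᵢˢᵃᵗ/83.3.
  K_1 = 210.7/83.3 = 2.52941, K_2 = 143.6/83.3 = 1.72389, K_3 = 21.2/83.3 = 0.25450
Rachford–Rice: g(V/F) = Σ zᵢ(Kᵢ−1)/(1+V/F(Kᵢ−1)) = 0.
g(0) = ΣzᵢKᵢ − 1 = 0.344 and g(1) = 1 − Σzᵢ/Kᵢ = -0.728, so a root lies in (0, 1).
Newton–Raphson from V/F = 0.5:
  V/F = 0.500: g = -0.0170, g' = -0.760 → V/F = 0.478
  V/F = 0.478: g = -0.0002, g' = -0.743 → V/F = 0.477
Converged at V/F = 0.477.
Compositions from xᵢ = zᵢ/(1+V/F(Kᵢ−1)), yᵢ = Kᵢxᵢ:
  1: x = 0.098, y = 0.249
  2: x = 0.355, y = 0.612
  3: x = 0.547, y = 0.139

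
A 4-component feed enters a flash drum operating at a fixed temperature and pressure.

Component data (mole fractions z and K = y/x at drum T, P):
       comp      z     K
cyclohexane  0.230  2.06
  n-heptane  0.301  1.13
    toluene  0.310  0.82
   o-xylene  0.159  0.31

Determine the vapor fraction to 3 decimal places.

ψ = 0.389

Newton iteration, ψ⁰ = 0.66:
  ψ = 0.660: g = -0.0853, g' = -0.362 → ψ = 0.424
  ψ = 0.424: g = -0.0103, g' = -0.291 → ψ = 0.389
Converged at ψ = 0.389.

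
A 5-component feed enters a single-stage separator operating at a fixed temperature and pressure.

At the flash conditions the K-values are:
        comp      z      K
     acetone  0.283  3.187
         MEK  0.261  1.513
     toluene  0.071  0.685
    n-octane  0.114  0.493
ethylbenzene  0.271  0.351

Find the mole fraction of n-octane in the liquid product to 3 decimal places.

x_n-octane = 0.159

Material balance + equilibrium reduce to Σ zᵢ(Kᵢ−1)/(1+ψ(Kᵢ−1)) = 0.
Check two-phase: ΣzᵢKᵢ = 1.497 > 1 and Σzᵢ/Kᵢ = 1.368 > 1, so g(0) = 0.497 > 0 and g(1) = -0.368 < 0.
Newton iteration, ψ⁰ = 0.5:
  ψ = 0.500: g = 0.0379, g' = -0.665 → ψ = 0.557
Converged at ψ = 0.557.
Compositions from xᵢ = zᵢ/(1+ψ(Kᵢ−1)), yᵢ = Kᵢxᵢ:
  acetone: x = 0.128, y = 0.407
  MEK: x = 0.203, y = 0.307
  toluene: x = 0.086, y = 0.059
  n-octane: x = 0.159, y = 0.078
  ethylbenzene: x = 0.424, y = 0.149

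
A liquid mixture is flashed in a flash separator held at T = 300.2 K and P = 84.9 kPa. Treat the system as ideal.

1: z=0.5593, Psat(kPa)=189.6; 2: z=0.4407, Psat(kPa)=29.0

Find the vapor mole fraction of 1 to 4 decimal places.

Raoult's law: Kᵢ = Pᵢˢᵃᵗ/P = Pᵢˢᵃᵗ/84.9.
  K_1 = 189.6/84.9 = 2.233216, K_2 = 29.0/84.9 = 0.341578
Material balance + equilibrium reduce to Σ zᵢ(Kᵢ−1)/(1+β(Kᵢ−1)) = 0.
Feasibility: ΣzᵢKᵢ = 1.3996, Σzᵢ/Kᵢ = 1.5406 — both > 1, two phases present.
Binary case is linear: z₁(K₁−1)(1+β(K₂−1)) + z₂(K₂−1)(1+β(K₁−1)) = 0
⇒ β = [z₁(K₁−1)+z₂(K₂−1)] / [−(K₁−1)(K₂−1)] = 0.39957/0.81198 = 0.4921
Compositions from xᵢ = zᵢ/(1+β(Kᵢ−1)), yᵢ = Kᵢxᵢ:
  1: x = 0.3481, y = 0.7773
  2: x = 0.6519, y = 0.2227

y_1 = 0.7773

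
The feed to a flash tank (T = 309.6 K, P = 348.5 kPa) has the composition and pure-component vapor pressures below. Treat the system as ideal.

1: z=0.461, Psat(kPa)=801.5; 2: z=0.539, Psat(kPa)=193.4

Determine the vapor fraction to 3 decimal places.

ψ = 0.621

Raoult's law: Kᵢ = Pᵢˢᵃᵗ/P = Pᵢˢᵃᵗ/348.5.
  K_1 = 801.5/348.5 = 2.29986, K_2 = 193.4/348.5 = 0.55495
Let ψ = V/F and solve Σ zᵢ(Kᵢ−1)/(1+ψ(Kᵢ−1)) = 0.
Check two-phase: ΣzᵢKᵢ = 1.359 > 1 and Σzᵢ/Kᵢ = 1.172 > 1, so g(0) = 0.359 > 0 and g(1) = -0.172 < 0.
Binary case is linear: z₁(K₁−1)(1+ψ(K₂−1)) + z₂(K₂−1)(1+ψ(K₁−1)) = 0
⇒ ψ = [z₁(K₁−1)+z₂(K₂−1)] / [−(K₁−1)(K₂−1)] = 0.3594/0.5785 = 0.621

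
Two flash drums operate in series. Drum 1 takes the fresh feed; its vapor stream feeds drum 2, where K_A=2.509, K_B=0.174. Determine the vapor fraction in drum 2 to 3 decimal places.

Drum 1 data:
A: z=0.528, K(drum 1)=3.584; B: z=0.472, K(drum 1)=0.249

V/F (drum 2) = 0.849

Drum 1:
Binary case is linear: z₁(K₁−1)(1+ψ₁(K₂−1)) + z₂(K₂−1)(1+ψ₁(K₁−1)) = 0
⇒ ψ₁ = [z₁(K₁−1)+z₂(K₂−1)] / [−(K₁−1)(K₂−1)] = 1.0099/1.9406 = 0.520
Drum-1 compositions:
  A: x = 0.225, y = 0.807
  B: x = 0.775, y = 0.193
Drum-2 feed = drum-1 vapor: z₂ = (0.8071, 0.1929).
Drum 2:
Binary case is linear: z₁(K₁−1)(1+ψ₂(K₂−1)) + z₂(K₂−1)(1+ψ₂(K₁−1)) = 0
⇒ ψ₂ = [z₁(K₁−1)+z₂(K₂−1)] / [−(K₁−1)(K₂−1)] = 1.0585/1.2464 = 0.849
  A: x = 0.354, y = 0.888
  B: x = 0.646, y = 0.112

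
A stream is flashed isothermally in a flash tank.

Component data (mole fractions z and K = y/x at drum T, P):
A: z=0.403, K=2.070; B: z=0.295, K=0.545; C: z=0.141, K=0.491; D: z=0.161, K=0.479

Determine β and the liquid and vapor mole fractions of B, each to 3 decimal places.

β = 0.272, x_B = 0.337, y_B = 0.183

Newton–Raphson from β = 0.55:
  β = 0.550: g = -0.1248, g' = -0.448 → β = 0.271
  β = 0.271: g = 0.0001, g' = -0.465 → β = 0.272
Converged at β = 0.272.
Compositions from xᵢ = zᵢ/(1+β(Kᵢ−1)), yᵢ = Kᵢxᵢ:
  A: x = 0.312, y = 0.646
  B: x = 0.337, y = 0.183
  C: x = 0.164, y = 0.080
  D: x = 0.188, y = 0.090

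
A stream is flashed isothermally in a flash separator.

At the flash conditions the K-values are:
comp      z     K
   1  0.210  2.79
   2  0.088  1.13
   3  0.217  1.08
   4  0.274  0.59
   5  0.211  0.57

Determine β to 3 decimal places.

Material balance + equilibrium reduce to Σ zᵢ(Kᵢ−1)/(1+β(Kᵢ−1)) = 0.
Feasibility: ΣzᵢKᵢ = 1.202, Σzᵢ/Kᵢ = 1.189 — both > 1, two phases present.
Newton–Raphson from β = 0.5:
  β = 0.500: g = -0.0311, g' = -0.326 → β = 0.405
  β = 0.405: g = 0.0011, g' = -0.352 → β = 0.408
Converged at β = 0.408.

β = 0.408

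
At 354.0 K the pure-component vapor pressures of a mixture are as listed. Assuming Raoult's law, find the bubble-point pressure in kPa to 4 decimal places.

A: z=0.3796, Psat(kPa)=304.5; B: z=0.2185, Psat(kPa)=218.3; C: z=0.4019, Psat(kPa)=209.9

Pbub = 247.6456 kPa

At the bubble point ψ → 0, so ΣzᵢKᵢ = 1 with Kᵢ = Pᵢˢᵃᵗ/P ⇒ P = ΣzᵢPᵢˢᵃᵗ.
P = 0.3796·304.5 + 0.2185·218.3 + 0.4019·209.9 = 247.6456 kPa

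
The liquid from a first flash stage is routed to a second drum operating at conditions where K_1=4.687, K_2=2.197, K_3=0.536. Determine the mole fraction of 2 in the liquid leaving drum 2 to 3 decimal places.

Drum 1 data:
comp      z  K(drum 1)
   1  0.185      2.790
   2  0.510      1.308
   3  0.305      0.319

x_2 (drum 2) = 0.220

Drum 1:
Material balance + equilibrium reduce to Σ zᵢ(Kᵢ−1)/(1+ψ₁(Kᵢ−1)) = 0.
Check two-phase: ΣzᵢKᵢ = 1.281 > 1 and Σzᵢ/Kᵢ = 1.412 > 1, so g(0) = 0.281 > 0 and g(1) = -0.412 < 0.
Newton iteration, ψ₁⁰ = 0.5:
  ψ₁ = 0.500: g = -0.0041, g' = -0.527 → ψ₁ = 0.492
Converged at ψ₁ = 0.492.
Drum-1 compositions:
  1: x = 0.098, y = 0.274
  2: x = 0.443, y = 0.579
  3: x = 0.459, y = 0.146
Drum-2 feed = drum-1 liquid: z₂ = (0.0983, 0.4429, 0.4588).
Drum 2:
Let ψ₂ = V/F and solve Σ zᵢ(Kᵢ−1)/(1+ψ₂(Kᵢ−1)) = 0.
Check two-phase: ΣzᵢKᵢ = 1.680 > 1 and Σzᵢ/Kᵢ = 1.079 > 1, so g(0) = 0.680 > 0 and g(1) = -0.079 < 0.
Newton iteration, ψ₂⁰ = 0.5:
  ψ₂ = 0.500: g = 0.1820, g' = -0.581 → ψ₂ = 0.813
  ψ₂ = 0.813: g = 0.0175, g' = -0.501 → ψ₂ = 0.848
Converged at ψ₂ = 0.848.
  1: x = 0.024, y = 0.112
  2: x = 0.220, y = 0.483
  3: x = 0.756, y = 0.405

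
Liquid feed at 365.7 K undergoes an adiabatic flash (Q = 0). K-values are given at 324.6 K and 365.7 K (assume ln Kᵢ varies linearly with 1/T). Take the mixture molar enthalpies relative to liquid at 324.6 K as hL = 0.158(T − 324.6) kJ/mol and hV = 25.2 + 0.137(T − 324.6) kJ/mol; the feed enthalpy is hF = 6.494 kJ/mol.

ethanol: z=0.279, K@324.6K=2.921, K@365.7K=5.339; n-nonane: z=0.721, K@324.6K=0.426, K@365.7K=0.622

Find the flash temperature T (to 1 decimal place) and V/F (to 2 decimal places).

Adiabatic flash: solve Rachford–Rice at each trial T, then check hF = ψ·hV(T) + (1−ψ)·hL(T).
  T = 324.6 K: K = (2.921, 0.426), RR gives ψ = 0.111, H_out = 2.791 kJ/mol
  T = 365.7 K: K = (5.339, 0.622), RR gives ψ = 0.572, H_out = 20.413 kJ/mol
  T = 345.1 K: K = (4.018, 0.520), RR gives ψ = 0.343, H_out = 11.729 kJ/mol
  T = 334.9 K: K = (3.445, 0.472), RR gives ψ = 0.234, H_out = 7.474 kJ/mol
  T = 329.8 K: K = (3.179, 0.449), RR gives ψ = 0.176, H_out = 5.229 kJ/mol
  T = 332.4 K: K = (3.313, 0.461), RR gives ψ = 0.206, H_out = 6.388 kJ/mol
  T = 333.6 K: K = (3.376, 0.467), RR gives ψ = 0.220, H_out = 6.913 kJ/mol
Linear interpolation between T = 332.4 (H_out = 6.388) and T = 333.6 (H_out = 6.913) on hF = 6.494 gives T ≈ 332.6 K, at which ψ = 0.21.

T = 332.6 K, V/F = 0.21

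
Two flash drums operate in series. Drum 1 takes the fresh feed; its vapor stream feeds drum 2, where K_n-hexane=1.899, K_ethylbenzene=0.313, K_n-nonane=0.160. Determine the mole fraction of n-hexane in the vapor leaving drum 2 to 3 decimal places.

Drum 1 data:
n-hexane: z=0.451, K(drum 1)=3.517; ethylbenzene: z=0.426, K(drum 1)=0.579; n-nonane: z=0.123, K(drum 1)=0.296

Drum 1:
Rachford–Rice: g(ψ₁) = Σ zᵢ(Kᵢ−1)/(1+ψ₁(Kᵢ−1)) = 0.
Feasibility: ΣzᵢKᵢ = 1.869, Σzᵢ/Kᵢ = 1.280 — both > 1, two phases present.
Iterate (Newton) starting at ψ₁ = 0.63:
  ψ₁ = 0.630: g = 0.0393, g' = -0.764 → ψ₁ = 0.681
  ψ₁ = 0.681: g = 0.0001, g' = -0.761 → ψ₁ = 0.682
Converged at ψ₁ = 0.682.
Drum-1 compositions:
  n-hexane: x = 0.166, y = 0.584
  ethylbenzene: x = 0.597, y = 0.346
  n-nonane: x = 0.236, y = 0.070
Drum-2 feed = drum-1 vapor: z₂ = (0.5841, 0.3459, 0.0700).
Drum 2:
Let ψ₂ = V/F and solve Σ zᵢ(Kᵢ−1)/(1+ψ₂(Kᵢ−1)) = 0.
Feasibility: ΣzᵢKᵢ = 1.229, Σzᵢ/Kᵢ = 1.850 — both > 1, two phases present.
Newton–Raphson from ψ₂ = 0.5:
  ψ₂ = 0.500: g = -0.1011, g' = -0.750 → ψ₂ = 0.365
  ψ₂ = 0.365: g = -0.0068, g' = -0.661 → ψ₂ = 0.355
Converged at ψ₂ = 0.355.
  n-hexane: x = 0.443, y = 0.841
  ethylbenzene: x = 0.457, y = 0.143
  n-nonane: x = 0.100, y = 0.016

y_n-hexane (drum 2) = 0.841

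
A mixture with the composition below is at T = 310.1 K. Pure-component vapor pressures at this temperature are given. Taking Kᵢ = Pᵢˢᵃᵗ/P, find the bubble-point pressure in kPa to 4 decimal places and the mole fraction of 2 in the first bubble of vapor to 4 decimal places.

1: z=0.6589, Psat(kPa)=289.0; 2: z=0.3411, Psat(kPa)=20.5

Pbub = 197.4146 kPa, y_2 = 0.0354

At the bubble point ψ → 0, so ΣzᵢKᵢ = 1 with Kᵢ = Pᵢˢᵃᵗ/P ⇒ P = ΣzᵢPᵢˢᵃᵗ.
P = 0.6589·289.0 + 0.3411·20.5 = 197.4146 kPa
yᵢ = zᵢPᵢˢᵃᵗ/P ⇒ y_2 = 0.3411·20.5/197.4146 = 0.0354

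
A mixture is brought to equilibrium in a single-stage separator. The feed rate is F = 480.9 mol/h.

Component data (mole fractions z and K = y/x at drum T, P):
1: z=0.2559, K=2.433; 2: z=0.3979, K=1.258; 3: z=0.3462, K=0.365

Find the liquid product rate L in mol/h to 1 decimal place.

L = 257.5 mol/h

Material balance + equilibrium reduce to Σ zᵢ(Kᵢ−1)/(1+V/F(Kᵢ−1)) = 0.
g(0) = ΣzᵢKᵢ − 1 = 0.2495 and g(1) = 1 − Σzᵢ/Kᵢ = -0.3700, so a root lies in (0, 1).
Newton–Raphson from V/F = 0.5:
  V/F = 0.5000: g = -0.01754, g' = -0.4988 → V/F = 0.4648
  V/F = 0.4648: g = -0.00014, g' = -0.4914 → V/F = 0.4646
Converged at V/F = 0.4646.
Then V = V/F·F = 0.4646·480.9 = 223.4 mol/h and L = F − V = 257.5 mol/h.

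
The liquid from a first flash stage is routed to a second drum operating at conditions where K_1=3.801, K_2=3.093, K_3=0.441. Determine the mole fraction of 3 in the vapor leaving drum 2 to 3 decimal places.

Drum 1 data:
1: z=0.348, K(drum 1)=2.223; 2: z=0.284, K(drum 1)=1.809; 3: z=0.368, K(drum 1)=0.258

Drum 1:
Material balance + equilibrium reduce to Σ zᵢ(Kᵢ−1)/(1+ψ₁(Kᵢ−1)) = 0.
Feasibility: ΣzᵢKᵢ = 1.382, Σzᵢ/Kᵢ = 1.740 — both > 1, two phases present.
Iterate (Newton) starting at ψ₁ = 0.61:
  ψ₁ = 0.610: g = -0.1012, g' = -0.930 → ψ₁ = 0.501
  ψ₁ = 0.501: g = -0.0074, g' = -0.808 → ψ₁ = 0.492
Converged at ψ₁ = 0.492.
Drum-1 compositions:
  1: x = 0.217, y = 0.483
  2: x = 0.203, y = 0.367
  3: x = 0.580, y = 0.150
Drum-2 feed = drum-1 liquid: z₂ = (0.2173, 0.2031, 0.5796).
Drum 2:
Iterate (Newton) starting at ψ₂ = 0.33:
  ψ₂ = 0.330: g = 0.1704, g' = -1.044 → ψ₂ = 0.493
  ψ₂ = 0.493: g = 0.0174, g' = -0.861 → ψ₂ = 0.513
  ψ₂ = 0.513: g = 0.0001, g' = -0.850 → ψ₂ = 0.514
Converged at ψ₂ = 0.514.
  1: x = 0.089, y = 0.339
  2: x = 0.098, y = 0.303
  3: x = 0.813, y = 0.359

y_3 (drum 2) = 0.359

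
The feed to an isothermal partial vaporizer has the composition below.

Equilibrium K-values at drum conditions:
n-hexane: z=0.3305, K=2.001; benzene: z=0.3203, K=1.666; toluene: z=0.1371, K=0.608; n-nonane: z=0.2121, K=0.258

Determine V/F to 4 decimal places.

Material balance + equilibrium reduce to Σ zᵢ(Kᵢ−1)/(1+V/F(Kᵢ−1)) = 0.
Feasibility: ΣzᵢKᵢ = 1.3330, Σzᵢ/Kᵢ = 1.4050 — both > 1, two phases present.
Newton–Raphson from V/F = 0.5:
  V/F = 0.5000: g = 0.06346, g' = -0.5548 → V/F = 0.6144
  V/F = 0.6144: g = -0.00380, g' = -0.6295 → V/F = 0.6084
  V/F = 0.6084: g = -0.00002, g' = -0.6242 → V/F = 0.6083
Converged at V/F = 0.6083.

V/F = 0.6083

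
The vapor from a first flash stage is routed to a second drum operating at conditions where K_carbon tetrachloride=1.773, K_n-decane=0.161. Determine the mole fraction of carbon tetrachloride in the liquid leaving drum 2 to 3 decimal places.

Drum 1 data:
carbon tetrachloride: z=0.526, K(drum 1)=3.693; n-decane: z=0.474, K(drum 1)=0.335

Drum 1:
Material balance + equilibrium reduce to Σ zᵢ(Kᵢ−1)/(1+ψ₁(Kᵢ−1)) = 0.
Check two-phase: ΣzᵢKᵢ = 2.101 > 1 and Σzᵢ/Kᵢ = 1.557 > 1, so g(0) = 1.101 > 0 and g(1) = -0.557 < 0.
Binary case is linear: z₁(K₁−1)(1+ψ₁(K₂−1)) + z₂(K₂−1)(1+ψ₁(K₁−1)) = 0
⇒ ψ₁ = [z₁(K₁−1)+z₂(K₂−1)] / [−(K₁−1)(K₂−1)] = 1.1013/1.7908 = 0.615
Drum-1 compositions:
  carbon tetrachloride: x = 0.198, y = 0.731
  n-decane: x = 0.802, y = 0.269
Drum-2 feed = drum-1 vapor: z₂ = (0.7313, 0.2687).
Drum 2:
Rachford–Rice: g(ψ₂) = Σ zᵢ(Kᵢ−1)/(1+ψ₂(Kᵢ−1)) = 0.
Feasibility: ΣzᵢKᵢ = 1.340, Σzᵢ/Kᵢ = 2.081 — both > 1, two phases present.
Binary case is linear: z₁(K₁−1)(1+ψ₂(K₂−1)) + z₂(K₂−1)(1+ψ₂(K₁−1)) = 0
⇒ ψ₂ = [z₁(K₁−1)+z₂(K₂−1)] / [−(K₁−1)(K₂−1)] = 0.3399/0.6485 = 0.524
  carbon tetrachloride: x = 0.520, y = 0.923
  n-decane: x = 0.480, y = 0.077

x_carbon tetrachloride (drum 2) = 0.520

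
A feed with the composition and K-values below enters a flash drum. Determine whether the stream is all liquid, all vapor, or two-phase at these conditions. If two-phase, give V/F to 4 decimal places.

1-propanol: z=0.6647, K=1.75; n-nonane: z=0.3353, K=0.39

two-phase, V/F = 0.6426

ΣzᵢKᵢ = 1.2940; Σzᵢ/Kᵢ = 1.2396.
Both exceed 1, so a two-phase solution exists.
Rachford–Rice: g(ψ) = Σ zᵢ(Kᵢ−1)/(1+ψ(Kᵢ−1)) = 0.
Binary case is linear: z₁(K₁−1)(1+ψ(K₂−1)) + z₂(K₂−1)(1+ψ(K₁−1)) = 0
⇒ ψ = [z₁(K₁−1)+z₂(K₂−1)] / [−(K₁−1)(K₂−1)] = 0.29399/0.45750 = 0.6426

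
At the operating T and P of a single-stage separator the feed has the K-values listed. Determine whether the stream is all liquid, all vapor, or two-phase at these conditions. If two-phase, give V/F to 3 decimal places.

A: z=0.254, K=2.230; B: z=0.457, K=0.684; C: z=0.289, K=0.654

two-phase, V/F = 0.169

ΣzᵢKᵢ = 1.068; Σzᵢ/Kᵢ = 1.224.
Both exceed 1, so a two-phase solution exists.
Let ψ = V/F and solve Σ zᵢ(Kᵢ−1)/(1+ψ(Kᵢ−1)) = 0.
Iterate (Newton) starting at ψ = 0.5:
  ψ = 0.500: g = -0.0990, g' = -0.262 → ψ = 0.123
  ψ = 0.123: g = 0.0168, g' = -0.377 → ψ = 0.167
  ψ = 0.167: g = 0.0005, g' = -0.354 → ψ = 0.169
Converged at ψ = 0.169.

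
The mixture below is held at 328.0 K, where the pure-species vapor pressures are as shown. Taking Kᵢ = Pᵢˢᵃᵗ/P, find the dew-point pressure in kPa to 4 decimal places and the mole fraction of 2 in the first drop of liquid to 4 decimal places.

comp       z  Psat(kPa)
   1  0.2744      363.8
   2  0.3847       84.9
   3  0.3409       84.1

Pdew = 107.0781 kPa, x_2 = 0.4852

At the dew point ψ → 1, so Σzᵢ/Kᵢ = 1 with Kᵢ = Pᵢˢᵃᵗ/P ⇒ 1/P = Σzᵢ/Pᵢˢᵃᵗ.
1/P = 0.2744/363.8 + 0.3847/84.9 + 0.3409/84.1 = 0.0093390 ⇒ P = 107.0781 kPa
xᵢ = zᵢP/Pᵢˢᵃᵗ ⇒ x_2 = 0.3847·107.0781/84.9 = 0.4852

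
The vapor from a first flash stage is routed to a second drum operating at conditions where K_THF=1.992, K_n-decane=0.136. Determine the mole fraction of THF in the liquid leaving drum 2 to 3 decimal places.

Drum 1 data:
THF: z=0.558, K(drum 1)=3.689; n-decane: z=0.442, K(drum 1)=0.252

Drum 1:
Let ψ₁ = V/F and solve Σ zᵢ(Kᵢ−1)/(1+ψ₁(Kᵢ−1)) = 0.
Feasibility: ΣzᵢKᵢ = 2.170, Σzᵢ/Kᵢ = 1.905 — both > 1, two phases present.
Newton iteration, ψ₁⁰ = 0.5:
  ψ₁ = 0.500: g = 0.1119, g' = -1.365 → ψ₁ = 0.582
Converged at ψ₁ = 0.582.
Drum-1 compositions:
  THF: x = 0.218, y = 0.803
  n-decane: x = 0.782, y = 0.197
Drum-2 feed = drum-1 vapor: z₂ = (0.8028, 0.1972).
Drum 2:
Let ψ₂ = V/F and solve Σ zᵢ(Kᵢ−1)/(1+ψ₂(Kᵢ−1)) = 0.
Feasibility: ΣzᵢKᵢ = 1.626, Σzᵢ/Kᵢ = 1.853 — both > 1, two phases present.
Iterate (Newton) starting at ψ₂ = 0.5:
  ψ₂ = 0.500: g = 0.2325, g' = -0.809 → ψ₂ = 0.787
  ψ₂ = 0.787: g = -0.0855, g' = -1.688 → ψ₂ = 0.737
  ψ₂ = 0.737: g = -0.0084, g' = -1.377 → ψ₂ = 0.731
  ψ₂ = 0.731: g = -0.0001, g' = -1.348 → ψ₂ = 0.730
Converged at ψ₂ = 0.730.
  THF: x = 0.466, y = 0.927
  n-decane: x = 0.534, y = 0.073

x_THF (drum 2) = 0.466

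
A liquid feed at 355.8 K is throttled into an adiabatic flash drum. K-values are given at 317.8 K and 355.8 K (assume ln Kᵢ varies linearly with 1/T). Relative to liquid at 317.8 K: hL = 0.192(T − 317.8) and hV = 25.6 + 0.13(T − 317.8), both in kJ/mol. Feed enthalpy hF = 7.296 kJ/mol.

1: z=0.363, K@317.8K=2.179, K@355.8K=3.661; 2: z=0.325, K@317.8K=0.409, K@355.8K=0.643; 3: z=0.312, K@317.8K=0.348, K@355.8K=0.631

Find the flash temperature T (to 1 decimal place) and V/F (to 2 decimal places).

Adiabatic flash: solve Rachford–Rice at each trial T, then check hF = ψ·hV(T) + (1−ψ)·hL(T).
  T = 317.8 K: K = (2.179, 0.409, 0.348), RR gives ψ = 0.044, H_out = 1.135 kJ/mol
  T = 355.8 K: K = (3.661, 0.643, 0.631), RR gives ψ = 0.761, H_out = 24.981 kJ/mol
  T = 336.8 K: K = (2.866, 0.519, 0.477), RR gives ψ = 0.382, H_out = 12.978 kJ/mol
  T = 327.3 K: K = (2.509, 0.463, 0.409), RR gives ψ = 0.222, H_out = 7.368 kJ/mol
  T = 322.6 K: K = (2.342, 0.436, 0.378), RR gives ψ = 0.138, H_out = 4.411 kJ/mol
  T = 325.0 K: K = (2.427, 0.449, 0.394), RR gives ψ = 0.181, H_out = 5.945 kJ/mol
Linear interpolation between T = 325.0 (H_out = 5.945) and T = 327.3 (H_out = 7.368) on hF = 7.296 gives T ≈ 327.2 K, at which ψ = 0.22.

T = 327.2 K, V/F = 0.22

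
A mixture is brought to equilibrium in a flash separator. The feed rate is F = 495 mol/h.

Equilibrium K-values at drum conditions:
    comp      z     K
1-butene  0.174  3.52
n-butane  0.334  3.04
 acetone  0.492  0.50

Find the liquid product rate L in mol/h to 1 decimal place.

Material balance + equilibrium reduce to Σ zᵢ(Kᵢ−1)/(1+β(Kᵢ−1)) = 0.
Check two-phase: ΣzᵢKᵢ = 1.874 > 1 and Σzᵢ/Kᵢ = 1.143 > 1, so g(0) = 0.874 > 0 and g(1) = -0.143 < 0.
Newton–Raphson from β = 0.5:
  β = 0.500: g = 0.2033, g' = -0.776 → β = 0.762
  β = 0.762: g = 0.0194, g' = -0.664 → β = 0.791
Converged at β = 0.791.
Then V = β·F = 0.7913·495 = 391.7 mol/h and L = F − V = 103.3 mol/h.

L = 103.3 mol/h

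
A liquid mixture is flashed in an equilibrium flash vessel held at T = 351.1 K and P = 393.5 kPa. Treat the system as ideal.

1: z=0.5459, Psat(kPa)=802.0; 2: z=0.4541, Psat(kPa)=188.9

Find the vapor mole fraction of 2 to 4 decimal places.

Raoult's law: Kᵢ = Pᵢˢᵃᵗ/P = Pᵢˢᵃᵗ/393.5.
  K_1 = 802.0/393.5 = 2.038119, K_2 = 188.9/393.5 = 0.480051
Rachford–Rice: g(V/F) = Σ zᵢ(Kᵢ−1)/(1+V/F(Kᵢ−1)) = 0.
Feasibility: ΣzᵢKᵢ = 1.3306, Σzᵢ/Kᵢ = 1.2138 — both > 1, two phases present.
Binary case is linear: z₁(K₁−1)(1+V/F(K₂−1)) + z₂(K₂−1)(1+V/F(K₁−1)) = 0
⇒ V/F = [z₁(K₁−1)+z₂(K₂−1)] / [−(K₁−1)(K₂−1)] = 0.33060/0.53977 = 0.6125
Compositions from xᵢ = zᵢ/(1+V/F(Kᵢ−1)), yᵢ = Kᵢxᵢ:
  1: x = 0.3337, y = 0.6801
  2: x = 0.6663, y = 0.3199

y_2 = 0.3199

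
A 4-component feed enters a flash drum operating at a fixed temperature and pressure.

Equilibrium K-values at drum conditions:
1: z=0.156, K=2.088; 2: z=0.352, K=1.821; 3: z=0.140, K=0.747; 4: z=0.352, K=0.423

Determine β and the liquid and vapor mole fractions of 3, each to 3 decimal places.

Newton–Raphson from β = 0.5:
  β = 0.500: g = -0.0112, g' = -0.440 → β = 0.475
  β = 0.475: g = -0.0000, g' = -0.437 → β = 0.474
Converged at β = 0.474.
Compositions from xᵢ = zᵢ/(1+β(Kᵢ−1)), yᵢ = Kᵢxᵢ:
  1: x = 0.103, y = 0.215
  2: x = 0.253, y = 0.461
  3: x = 0.159, y = 0.119
  4: x = 0.485, y = 0.205

β = 0.474, x_3 = 0.159, y_3 = 0.119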